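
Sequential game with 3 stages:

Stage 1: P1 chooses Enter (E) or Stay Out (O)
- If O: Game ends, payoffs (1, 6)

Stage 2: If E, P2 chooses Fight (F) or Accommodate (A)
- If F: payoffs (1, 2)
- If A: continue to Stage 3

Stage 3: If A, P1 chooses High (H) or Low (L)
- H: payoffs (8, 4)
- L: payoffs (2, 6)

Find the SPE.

SPE: (E, A, H); Outcome (8, 4)

Work:
Stage 3: P1 chooses H (8 vs 2)
Stage 2: P2: F->2, A->4 (anticipating H). Choose A
Stage 1: P1: O->1, E->8 (anticipating A, H). Choose E
SPE path: E -> A -> H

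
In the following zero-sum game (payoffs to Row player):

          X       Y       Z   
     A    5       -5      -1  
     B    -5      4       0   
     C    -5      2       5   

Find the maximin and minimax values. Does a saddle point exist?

Maximin = -5, Minimax = 4, Saddle: False

Work:
Row minimums: [-5, -5, -5] → maximin = -5
Column maximums: [5, 4, 5] → minimax = 4
No saddle point (maximin ≠ minimax). Mixed strategy needed.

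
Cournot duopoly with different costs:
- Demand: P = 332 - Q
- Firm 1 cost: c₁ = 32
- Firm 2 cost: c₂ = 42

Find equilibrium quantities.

q₁* = 103.33, q₂* = 93.33

Work:
Reaction: q₁ = (332 - 32 - q₂)/2
Reaction: q₂ = (332 - 42 - q₁)/2
Solve simultaneously:
q₁* = (332 - 2×32 + 42)/3 = 103.33
q₂* = (332 - 2×42 + 32)/3 = 93.33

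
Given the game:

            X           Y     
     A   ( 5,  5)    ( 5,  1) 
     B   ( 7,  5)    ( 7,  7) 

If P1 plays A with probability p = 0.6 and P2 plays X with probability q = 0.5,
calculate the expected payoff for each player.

E[P1] = 5.8, E[P2] = 4.2

Work:
E[P1] = p·q·π₁(A,X) + p·(1-q)·π₁(A,Y) + (1-p)·q·π₁(B,X) + (1-p)·(1-q)·π₁(B,Y)
= 0.6·0.5·5 + 0.6·0.5·5 + 0.4·0.5·7 + 0.4·0.5·7
= 5.8

E[P2] = 4.2 (similar calculation)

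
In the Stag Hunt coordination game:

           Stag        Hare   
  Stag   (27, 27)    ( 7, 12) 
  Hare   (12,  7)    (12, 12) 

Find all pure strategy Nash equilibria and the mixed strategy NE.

Pure NE: (Stag, Stag) and (Hare, Hare); Mixed NE: p = 0.25, q = 0.25

Work:
Check pure NE:
(Stag, Stag): (27, 27) - no unilateral deviation beneficial
(Hare, Hare): (12, 12) - no unilateral deviation beneficial
Mixed NE: P1 plays Stag with p = 0.25, P2 plays Stag with q = 0.25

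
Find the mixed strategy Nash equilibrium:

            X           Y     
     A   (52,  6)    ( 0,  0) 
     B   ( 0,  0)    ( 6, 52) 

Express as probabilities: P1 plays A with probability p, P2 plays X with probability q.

p = 0.8966, q = 0.1034

Work:
Find probabilities that make opponent indifferent:
P2 chooses q to make P1 indifferent between A and B
P1 chooses p to make P2 indifferent between X and Y
Mixed NE: P1 plays (A: 0.8966, B: 0.1034), P2 plays (X: 0.1034, Y: 0.8966)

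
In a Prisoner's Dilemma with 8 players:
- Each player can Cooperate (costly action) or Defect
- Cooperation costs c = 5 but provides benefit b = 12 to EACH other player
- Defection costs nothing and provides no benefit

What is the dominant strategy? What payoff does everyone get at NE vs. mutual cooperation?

Dominant: Defect; NE payoff = 0; Coop payoff = 79

Work:
Defect dominates (saves cost c = 5, benefit to others is external)
NE: All defect → everyone gets 0
If all cooperate: each receives (7)×12 - 5 = 79
Social dilemma: 79 > 0 but NE gives 0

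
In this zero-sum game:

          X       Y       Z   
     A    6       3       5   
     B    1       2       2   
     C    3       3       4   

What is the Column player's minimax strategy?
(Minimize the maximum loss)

Column should play Y, value = 3

Work:
Column player minimizes Row's maximum payoff:
Column X: max payoff to Row = 6
Column Y: max payoff to Row = 3
Column Z: max payoff to Row = 5
Minimum is 3, achieved by column Y.
Minimax strategy: Y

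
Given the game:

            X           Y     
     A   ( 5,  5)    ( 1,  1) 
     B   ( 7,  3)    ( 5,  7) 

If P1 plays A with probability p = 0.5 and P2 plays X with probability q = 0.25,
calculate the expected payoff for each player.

E[P1] = 3.75, E[P2] = 4.0

Work:
E[P1] = p·q·π₁(A,X) + p·(1-q)·π₁(A,Y) + (1-p)·q·π₁(B,X) + (1-p)·(1-q)·π₁(B,Y)
= 0.5·0.25·5 + 0.5·0.75·1 + 0.5·0.25·7 + 0.5·0.75·5
= 3.75

E[P2] = 4.0 (similar calculation)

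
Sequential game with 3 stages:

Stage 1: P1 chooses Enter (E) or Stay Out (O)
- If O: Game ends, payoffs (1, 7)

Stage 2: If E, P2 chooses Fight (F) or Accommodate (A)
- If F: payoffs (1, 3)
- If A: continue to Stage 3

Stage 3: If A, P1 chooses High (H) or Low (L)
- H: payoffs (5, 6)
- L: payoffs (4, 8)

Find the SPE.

SPE: (E, A, H); Outcome (5, 6)

Work:
Stage 3: P1 chooses H (5 vs 4)
Stage 2: P2: F->3, A->6 (anticipating H). Choose A
Stage 1: P1: O->1, E->5 (anticipating A, H). Choose E
SPE path: E -> A -> H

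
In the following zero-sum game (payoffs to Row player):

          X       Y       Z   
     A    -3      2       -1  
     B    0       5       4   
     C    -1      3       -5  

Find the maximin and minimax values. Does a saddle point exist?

Maximin = 0, Minimax = 0, Saddle: True

Work:
Row minimums: [-3, 0, -5] → maximin = 0
Column maximums: [0, 5, 4] → minimax = 0
Saddle point exists! Game value = 0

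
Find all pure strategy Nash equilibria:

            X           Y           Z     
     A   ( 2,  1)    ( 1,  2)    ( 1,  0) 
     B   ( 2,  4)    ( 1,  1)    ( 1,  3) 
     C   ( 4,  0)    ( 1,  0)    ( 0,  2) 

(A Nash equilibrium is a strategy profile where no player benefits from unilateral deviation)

Nash equilibrium: (A, Y)

Work:
Best responses:
  P1 vs X: payoffs [2, 2, 4] → best response C (payoff 4)
  P1 vs Y: payoffs [1, 1, 1] → best response A/B/C (payoff 1)
  P1 vs Z: payoffs [1, 1, 0] → best response A/B (payoff 1)
  P2 vs A: payoffs [1, 2, 0] → best response Y (payoff 2)
  P2 vs B: payoffs [4, 1, 3] → best response X (payoff 4)
  P2 vs C: payoffs [0, 0, 2] → best response Z (payoff 2)
Mutual best responses: (A,Y) → Nash equilibria.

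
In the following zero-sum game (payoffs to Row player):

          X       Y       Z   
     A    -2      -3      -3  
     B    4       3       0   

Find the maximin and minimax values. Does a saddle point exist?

Maximin = 0, Minimax = 0, Saddle: True

Work:
Row minimums: [-3, 0] → maximin = 0
Column maximums: [4, 3, 0] → minimax = 0
Saddle point exists! Game value = 0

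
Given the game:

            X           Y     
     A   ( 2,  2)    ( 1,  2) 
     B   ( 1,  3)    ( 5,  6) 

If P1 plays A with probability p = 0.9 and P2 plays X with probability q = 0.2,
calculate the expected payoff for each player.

E[P1] = 1.5, E[P2] = 2.34

Work:
E[P1] = p·q·π₁(A,X) + p·(1-q)·π₁(A,Y) + (1-p)·q·π₁(B,X) + (1-p)·(1-q)·π₁(B,Y)
= 0.9·0.2·2 + 0.9·0.8·1 + 0.1·0.2·1 + 0.1·0.8·5
= 1.5

E[P2] = 2.34 (similar calculation)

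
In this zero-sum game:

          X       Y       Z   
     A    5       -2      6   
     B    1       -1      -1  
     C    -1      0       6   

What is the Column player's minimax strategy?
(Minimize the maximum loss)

Column should play Y, value = 0

Work:
Column player minimizes Row's maximum payoff:
Column X: max payoff to Row = 5
Column Y: max payoff to Row = 0
Column Z: max payoff to Row = 6
Minimum is 0, achieved by column Y.
Minimax strategy: Y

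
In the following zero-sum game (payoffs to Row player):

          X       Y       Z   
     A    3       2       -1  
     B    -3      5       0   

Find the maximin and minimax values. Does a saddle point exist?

Maximin = -1, Minimax = 0, Saddle: False

Work:
Row minimums: [-1, -3] → maximin = -1
Column maximums: [3, 5, 0] → minimax = 0
No saddle point (maximin ≠ minimax). Mixed strategy needed.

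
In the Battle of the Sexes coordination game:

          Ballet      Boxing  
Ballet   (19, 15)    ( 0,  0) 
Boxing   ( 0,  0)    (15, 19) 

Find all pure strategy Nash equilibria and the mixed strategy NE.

Pure NE: (Ballet, Ballet) and (Boxing, Boxing); Mixed NE: p = 0.5588, q = 0.4412

Work:
Check pure NE:
(Ballet, Ballet): (19, 15) - no unilateral deviation beneficial
(Boxing, Boxing): (15, 19) - no unilateral deviation beneficial
Mixed NE: P1 plays Ballet with p = 0.5588, P2 plays Ballet with q = 0.4412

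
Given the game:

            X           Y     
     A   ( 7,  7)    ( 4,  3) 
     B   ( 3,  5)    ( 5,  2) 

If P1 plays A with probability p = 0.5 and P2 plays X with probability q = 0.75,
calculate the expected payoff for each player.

E[P1] = 4.875, E[P2] = 5.125

Work:
E[P1] = p·q·π₁(A,X) + p·(1-q)·π₁(A,Y) + (1-p)·q·π₁(B,X) + (1-p)·(1-q)·π₁(B,Y)
= 0.5·0.75·7 + 0.5·0.25·4 + 0.5·0.75·3 + 0.5·0.25·5
= 4.875

E[P2] = 5.125 (similar calculation)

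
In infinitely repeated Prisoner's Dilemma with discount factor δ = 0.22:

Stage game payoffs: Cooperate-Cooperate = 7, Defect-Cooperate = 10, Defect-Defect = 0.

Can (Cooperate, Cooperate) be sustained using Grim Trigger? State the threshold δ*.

δ* = 0.3; since δ = 0.22 < 0.3, cooperation cannot be sustained

Work:
For Grim Trigger:
Cooperate forever: 7/(1-δ)
Defect then punished: 10 + 0·δ/(1-δ)
Need: 7/(1-δ) ≥ 10 + 0·δ/(1-δ)
Solving: δ ≥ (T-R)/(T-P) = (10-7)/(10-0) = 0.3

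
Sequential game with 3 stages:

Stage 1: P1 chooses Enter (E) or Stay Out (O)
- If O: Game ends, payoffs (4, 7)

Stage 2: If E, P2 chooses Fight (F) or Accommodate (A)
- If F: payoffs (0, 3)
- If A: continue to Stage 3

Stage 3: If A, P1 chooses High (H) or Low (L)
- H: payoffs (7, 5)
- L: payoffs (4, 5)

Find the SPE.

SPE: (E, A, H); Outcome (7, 5)

Work:
Stage 3: P1 chooses H (7 vs 4)
Stage 2: P2: F->3, A->5 (anticipating H). Choose A
Stage 1: P1: O->4, E->7 (anticipating A, H). Choose E
SPE path: E -> A -> H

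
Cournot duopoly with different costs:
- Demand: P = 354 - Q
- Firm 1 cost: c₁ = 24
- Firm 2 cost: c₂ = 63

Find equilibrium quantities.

q₁* = 123.0, q₂* = 84.0

Work:
Reaction: q₁ = (354 - 24 - q₂)/2
Reaction: q₂ = (354 - 63 - q₁)/2
Solve simultaneously:
q₁* = (354 - 2×24 + 63)/3 = 123.0
q₂* = (354 - 2×63 + 24)/3 = 84.0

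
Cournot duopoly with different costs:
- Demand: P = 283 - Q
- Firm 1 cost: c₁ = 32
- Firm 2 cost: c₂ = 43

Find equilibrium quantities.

q₁* = 87.33, q₂* = 76.33

Work:
Reaction: q₁ = (283 - 32 - q₂)/2
Reaction: q₂ = (283 - 43 - q₁)/2
Solve simultaneously:
q₁* = (283 - 2×32 + 43)/3 = 87.33
q₂* = (283 - 2×43 + 32)/3 = 76.33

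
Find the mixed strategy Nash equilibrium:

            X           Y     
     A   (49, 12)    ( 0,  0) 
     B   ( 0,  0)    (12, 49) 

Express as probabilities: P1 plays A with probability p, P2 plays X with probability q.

p = 0.8033, q = 0.1967

Work:
Find probabilities that make opponent indifferent:
P2 chooses q to make P1 indifferent between A and B
P1 chooses p to make P2 indifferent between X and Y
Mixed NE: P1 plays (A: 0.8033, B: 0.1967), P2 plays (X: 0.1967, Y: 0.8033)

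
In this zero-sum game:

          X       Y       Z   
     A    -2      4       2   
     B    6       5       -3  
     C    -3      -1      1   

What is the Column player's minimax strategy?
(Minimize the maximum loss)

Column should play Z, value = 2

Work:
Column player minimizes Row's maximum payoff:
Column X: max payoff to Row = 6
Column Y: max payoff to Row = 5
Column Z: max payoff to Row = 2
Minimum is 2, achieved by column Z.
Minimax strategy: Z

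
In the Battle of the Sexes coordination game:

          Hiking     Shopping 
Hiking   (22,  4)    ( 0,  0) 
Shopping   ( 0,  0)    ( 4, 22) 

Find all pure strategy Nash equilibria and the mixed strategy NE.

Pure NE: (Hiking, Hiking) and (Shopping, Shopping); Mixed NE: p = 0.8462, q = 0.1538

Work:
Check pure NE:
(Hiking, Hiking): (22, 4) - no unilateral deviation beneficial
(Shopping, Shopping): (4, 22) - no unilateral deviation beneficial
Mixed NE: P1 plays Hiking with p = 0.8462, P2 plays Hiking with q = 0.1538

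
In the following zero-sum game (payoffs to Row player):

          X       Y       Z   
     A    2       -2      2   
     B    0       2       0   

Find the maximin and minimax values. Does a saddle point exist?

Maximin = 0, Minimax = 2, Saddle: False

Work:
Row minimums: [-2, 0] → maximin = 0
Column maximums: [2, 2, 2] → minimax = 2
No saddle point (maximin ≠ minimax). Mixed strategy needed.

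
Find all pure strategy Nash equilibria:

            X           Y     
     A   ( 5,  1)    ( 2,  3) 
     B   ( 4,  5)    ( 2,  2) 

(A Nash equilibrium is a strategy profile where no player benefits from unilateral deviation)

Nash equilibrium: (A, Y)

Work:
Best responses:
  P1 vs X: payoffs [5, 4] → best response A (payoff 5)
  P1 vs Y: payoffs [2, 2] → best response A/B (payoff 2)
  P2 vs A: payoffs [1, 3] → best response Y (payoff 3)
  P2 vs B: payoffs [5, 2] → best response X (payoff 5)
Mutual best responses: (A,Y) → Nash equilibria.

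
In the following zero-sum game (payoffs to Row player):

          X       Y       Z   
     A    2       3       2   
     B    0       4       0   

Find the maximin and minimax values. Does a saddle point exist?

Maximin = 2, Minimax = 2, Saddle: True

Work:
Row minimums: [2, 0] → maximin = 2
Column maximums: [2, 4, 2] → minimax = 2
Saddle point exists! Game value = 2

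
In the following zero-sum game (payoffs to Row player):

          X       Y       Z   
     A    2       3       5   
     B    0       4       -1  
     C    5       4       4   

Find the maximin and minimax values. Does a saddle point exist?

Maximin = 4, Minimax = 4, Saddle: True

Work:
Row minimums: [2, -1, 4] → maximin = 4
Column maximums: [5, 4, 5] → minimax = 4
Saddle point exists! Game value = 4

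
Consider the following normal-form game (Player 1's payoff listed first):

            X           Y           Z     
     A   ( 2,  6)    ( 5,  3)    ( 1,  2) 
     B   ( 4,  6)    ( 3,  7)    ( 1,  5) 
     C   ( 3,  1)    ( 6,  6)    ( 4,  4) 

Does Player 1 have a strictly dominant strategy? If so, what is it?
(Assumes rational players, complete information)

No strictly dominant strategy exists for Player 1

Work:
A strategy strictly dominates another if it gives a strictly higher payoff against every opponent action. Compare each pair of P1's strategies column-by-column:
  A vs B: [2 vs 4, 5 vs 3, 1 vs 1] → A does not strictly dominate B (column X: 2 ≤ 4)
  A vs C: [2 vs 3, 5 vs 6, 1 vs 4] → A does not strictly dominate C (column X: 2 ≤ 3)
  B vs A: [4 vs 2, 3 vs 5, 1 vs 1] → B does not strictly dominate A (column Y: 3 ≤ 5)
  B vs C: [4 vs 3, 3 vs 6, 1 vs 4] → B does not strictly dominate C (column Y: 3 ≤ 6)
  C vs A: [3 vs 2, 6 vs 5, 4 vs 1] → C strictly dominates A
  C vs B: [3 vs 4, 6 vs 3, 4 vs 1] → C does not strictly dominate B (column X: 3 ≤ 4)
No single strategy strictly dominates all others → no strictly dominant strategy.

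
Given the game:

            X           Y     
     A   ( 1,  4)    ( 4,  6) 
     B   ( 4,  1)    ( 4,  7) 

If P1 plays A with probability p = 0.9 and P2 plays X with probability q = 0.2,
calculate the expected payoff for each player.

E[P1] = 3.46, E[P2] = 5.62

Work:
E[P1] = p·q·π₁(A,X) + p·(1-q)·π₁(A,Y) + (1-p)·q·π₁(B,X) + (1-p)·(1-q)·π₁(B,Y)
= 0.9·0.2·1 + 0.9·0.8·4 + 0.1·0.2·4 + 0.1·0.8·4
= 3.46

E[P2] = 5.62 (similar calculation)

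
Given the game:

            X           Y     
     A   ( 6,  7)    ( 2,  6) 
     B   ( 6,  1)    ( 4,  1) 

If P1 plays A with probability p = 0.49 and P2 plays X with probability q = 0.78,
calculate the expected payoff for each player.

E[P1] = 5.3444, E[P2] = 3.8322

Work:
E[P1] = p·q·π₁(A,X) + p·(1-q)·π₁(A,Y) + (1-p)·q·π₁(B,X) + (1-p)·(1-q)·π₁(B,Y)
= 0.49·0.78·6 + 0.49·0.22·2 + 0.51·0.78·6 + 0.51·0.22·4
= 5.3444

E[P2] = 3.8322 (similar calculation)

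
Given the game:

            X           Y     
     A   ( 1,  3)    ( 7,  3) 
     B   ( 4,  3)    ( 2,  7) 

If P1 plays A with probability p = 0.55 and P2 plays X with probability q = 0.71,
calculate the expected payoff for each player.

E[P1] = 3.046, E[P2] = 3.522

Work:
E[P1] = p·q·π₁(A,X) + p·(1-q)·π₁(A,Y) + (1-p)·q·π₁(B,X) + (1-p)·(1-q)·π₁(B,Y)
= 0.55·0.71·1 + 0.55·0.29·7 + 0.45·0.71·4 + 0.45·0.29·2
= 3.046

E[P2] = 3.522 (similar calculation)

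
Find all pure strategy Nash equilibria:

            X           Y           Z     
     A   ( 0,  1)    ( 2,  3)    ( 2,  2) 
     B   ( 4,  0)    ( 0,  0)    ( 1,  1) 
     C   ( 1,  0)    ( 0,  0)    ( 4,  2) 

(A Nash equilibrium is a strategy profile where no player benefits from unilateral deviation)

Nash equilibrium: (A, Y), (C, Z)

Work:
Best responses:
  P1 vs X: payoffs [0, 4, 1] → best response B (payoff 4)
  P1 vs Y: payoffs [2, 0, 0] → best response A (payoff 2)
  P1 vs Z: payoffs [2, 1, 4] → best response C (payoff 4)
  P2 vs A: payoffs [1, 3, 2] → best response Y (payoff 3)
  P2 vs B: payoffs [0, 0, 1] → best response Z (payoff 1)
  P2 vs C: payoffs [0, 0, 2] → best response Z (payoff 2)
Mutual best responses: (A,Y), (C,Z) → Nash equilibria.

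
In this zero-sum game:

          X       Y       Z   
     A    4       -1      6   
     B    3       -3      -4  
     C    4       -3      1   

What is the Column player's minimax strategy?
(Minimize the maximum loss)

Column should play Y, value = -1

Work:
Column player minimizes Row's maximum payoff:
Column X: max payoff to Row = 4
Column Y: max payoff to Row = -1
Column Z: max payoff to Row = 6
Minimum is -1, achieved by column Y.
Minimax strategy: Y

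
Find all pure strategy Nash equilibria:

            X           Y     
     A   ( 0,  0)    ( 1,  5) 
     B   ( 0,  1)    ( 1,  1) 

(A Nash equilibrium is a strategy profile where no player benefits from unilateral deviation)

Nash equilibrium: (A, Y), (B, X), (B, Y)

Work:
Best responses:
  P1 vs X: payoffs [0, 0] → best response A/B (payoff 0)
  P1 vs Y: payoffs [1, 1] → best response A/B (payoff 1)
  P2 vs A: payoffs [0, 5] → best response Y (payoff 5)
  P2 vs B: payoffs [1, 1] → best response X/Y (payoff 1)
Mutual best responses: (A,Y), (B,X), (B,Y) → Nash equilibria.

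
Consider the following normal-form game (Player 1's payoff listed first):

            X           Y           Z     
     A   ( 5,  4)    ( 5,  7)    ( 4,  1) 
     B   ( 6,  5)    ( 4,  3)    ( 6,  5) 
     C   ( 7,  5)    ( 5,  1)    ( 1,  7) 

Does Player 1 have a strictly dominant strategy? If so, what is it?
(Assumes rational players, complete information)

No strictly dominant strategy exists for Player 1

Work:
A strategy strictly dominates another if it gives a strictly higher payoff against every opponent action. Compare each pair of P1's strategies column-by-column:
  A vs B: [5 vs 6, 5 vs 4, 4 vs 6] → A does not strictly dominate B (column X: 5 ≤ 6)
  A vs C: [5 vs 7, 5 vs 5, 4 vs 1] → A does not strictly dominate C (column X: 5 ≤ 7)
  B vs A: [6 vs 5, 4 vs 5, 6 vs 4] → B does not strictly dominate A (column Y: 4 ≤ 5)
  B vs C: [6 vs 7, 4 vs 5, 6 vs 1] → B does not strictly dominate C (column X: 6 ≤ 7)
  C vs A: [7 vs 5, 5 vs 5, 1 vs 4] → C does not strictly dominate A (column Y: 5 ≤ 5)
  C vs B: [7 vs 6, 5 vs 4, 1 vs 6] → C does not strictly dominate B (column Z: 1 ≤ 6)
No single strategy strictly dominates all others → no strictly dominant strategy.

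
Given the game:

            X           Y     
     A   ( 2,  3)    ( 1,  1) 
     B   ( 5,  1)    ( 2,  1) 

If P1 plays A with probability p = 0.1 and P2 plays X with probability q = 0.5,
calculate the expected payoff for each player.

E[P1] = 3.3, E[P2] = 1.1

Work:
E[P1] = p·q·π₁(A,X) + p·(1-q)·π₁(A,Y) + (1-p)·q·π₁(B,X) + (1-p)·(1-q)·π₁(B,Y)
= 0.1·0.5·2 + 0.1·0.5·1 + 0.9·0.5·5 + 0.9·0.5·2
= 3.3

E[P2] = 1.1 (similar calculation)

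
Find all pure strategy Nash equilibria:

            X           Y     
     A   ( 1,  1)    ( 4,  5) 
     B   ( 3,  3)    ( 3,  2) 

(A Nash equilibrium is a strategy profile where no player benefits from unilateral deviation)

Nash equilibrium: (A, Y), (B, X)

Work:
Best responses:
  P1 vs X: payoffs [1, 3] → best response B (payoff 3)
  P1 vs Y: payoffs [4, 3] → best response A (payoff 4)
  P2 vs A: payoffs [1, 5] → best response Y (payoff 5)
  P2 vs B: payoffs [3, 2] → best response X (payoff 3)
Mutual best responses: (A,Y), (B,X) → Nash equilibria.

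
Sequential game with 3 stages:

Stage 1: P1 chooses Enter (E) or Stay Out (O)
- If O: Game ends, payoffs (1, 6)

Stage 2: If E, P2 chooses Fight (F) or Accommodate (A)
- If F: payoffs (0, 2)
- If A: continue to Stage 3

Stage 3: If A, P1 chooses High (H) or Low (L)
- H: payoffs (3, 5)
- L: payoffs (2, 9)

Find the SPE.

SPE: (E, A, H); Outcome (3, 5)

Work:
Stage 3: P1 chooses H (3 vs 2)
Stage 2: P2: F->2, A->5 (anticipating H). Choose A
Stage 1: P1: O->1, E->3 (anticipating A, H). Choose E
SPE path: E -> A -> H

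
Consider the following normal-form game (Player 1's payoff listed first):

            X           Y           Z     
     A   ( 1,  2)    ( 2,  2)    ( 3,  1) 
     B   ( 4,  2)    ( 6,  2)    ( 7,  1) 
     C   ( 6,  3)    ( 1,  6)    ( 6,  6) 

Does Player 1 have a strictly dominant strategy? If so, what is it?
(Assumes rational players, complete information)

No strictly dominant strategy exists for Player 1

Work:
A strategy strictly dominates another if it gives a strictly higher payoff against every opponent action. Compare each pair of P1's strategies column-by-column:
  A vs B: [1 vs 4, 2 vs 6, 3 vs 7] → A does not strictly dominate B (column X: 1 ≤ 4)
  A vs C: [1 vs 6, 2 vs 1, 3 vs 6] → A does not strictly dominate C (column X: 1 ≤ 6)
  B vs A: [4 vs 1, 6 vs 2, 7 vs 3] → B strictly dominates A
  B vs C: [4 vs 6, 6 vs 1, 7 vs 6] → B does not strictly dominate C (column X: 4 ≤ 6)
  C vs A: [6 vs 1, 1 vs 2, 6 vs 3] → C does not strictly dominate A (column Y: 1 ≤ 2)
  C vs B: [6 vs 4, 1 vs 6, 6 vs 7] → C does not strictly dominate B (column Y: 1 ≤ 6)
No single strategy strictly dominates all others → no strictly dominant strategy.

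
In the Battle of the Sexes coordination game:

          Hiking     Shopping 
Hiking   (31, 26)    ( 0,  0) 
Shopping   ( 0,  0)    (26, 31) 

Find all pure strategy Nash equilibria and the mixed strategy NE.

Pure NE: (Hiking, Hiking) and (Shopping, Shopping); Mixed NE: p = 0.5439, q = 0.4561

Work:
Check pure NE:
(Hiking, Hiking): (31, 26) - no unilateral deviation beneficial
(Shopping, Shopping): (26, 31) - no unilateral deviation beneficial
Mixed NE: P1 plays Hiking with p = 0.5439, P2 plays Hiking with q = 0.4561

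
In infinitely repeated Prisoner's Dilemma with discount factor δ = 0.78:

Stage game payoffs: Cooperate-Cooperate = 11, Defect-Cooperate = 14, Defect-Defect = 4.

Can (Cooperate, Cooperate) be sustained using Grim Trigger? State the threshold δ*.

δ* = 0.3; since δ = 0.78 ≥ 0.3, cooperation can be sustained

Work:
For Grim Trigger:
Cooperate forever: 11/(1-δ)
Defect then punished: 14 + 4·δ/(1-δ)
Need: 11/(1-δ) ≥ 14 + 4·δ/(1-δ)
Solving: δ ≥ (T-R)/(T-P) = (14-11)/(14-4) = 0.3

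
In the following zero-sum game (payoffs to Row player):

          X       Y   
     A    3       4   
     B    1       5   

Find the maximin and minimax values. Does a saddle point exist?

Maximin = 3, Minimax = 3, Saddle: True

Work:
Row minimums: [3, 1] → maximin = 3
Column maximums: [3, 5] → minimax = 3
Saddle point exists! Game value = 3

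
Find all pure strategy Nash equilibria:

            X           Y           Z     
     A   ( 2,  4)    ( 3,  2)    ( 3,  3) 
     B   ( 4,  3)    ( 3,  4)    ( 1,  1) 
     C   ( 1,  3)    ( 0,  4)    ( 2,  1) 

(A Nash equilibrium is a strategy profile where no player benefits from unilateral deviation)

Nash equilibrium: (B, Y)

Work:
Best responses:
  P1 vs X: payoffs [2, 4, 1] → best response B (payoff 4)
  P1 vs Y: payoffs [3, 3, 0] → best response A/B (payoff 3)
  P1 vs Z: payoffs [3, 1, 2] → best response A (payoff 3)
  P2 vs A: payoffs [4, 2, 3] → best response X (payoff 4)
  P2 vs B: payoffs [3, 4, 1] → best response Y (payoff 4)
  P2 vs C: payoffs [3, 4, 1] → best response Y (payoff 4)
Mutual best responses: (B,Y) → Nash equilibria.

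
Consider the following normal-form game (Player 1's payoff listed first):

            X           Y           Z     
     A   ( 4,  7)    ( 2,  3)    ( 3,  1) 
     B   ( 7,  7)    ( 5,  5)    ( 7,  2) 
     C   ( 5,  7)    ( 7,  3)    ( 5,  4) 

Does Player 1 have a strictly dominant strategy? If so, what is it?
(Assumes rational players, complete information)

No strictly dominant strategy exists for Player 1

Work:
A strategy strictly dominates another if it gives a strictly higher payoff against every opponent action. Compare each pair of P1's strategies column-by-column:
  A vs B: [4 vs 7, 2 vs 5, 3 vs 7] → A does not strictly dominate B (column X: 4 ≤ 7)
  A vs C: [4 vs 5, 2 vs 7, 3 vs 5] → A does not strictly dominate C (column X: 4 ≤ 5)
  B vs A: [7 vs 4, 5 vs 2, 7 vs 3] → B strictly dominates A
  B vs C: [7 vs 5, 5 vs 7, 7 vs 5] → B does not strictly dominate C (column Y: 5 ≤ 7)
  C vs A: [5 vs 4, 7 vs 2, 5 vs 3] → C strictly dominates A
  C vs B: [5 vs 7, 7 vs 5, 5 vs 7] → C does not strictly dominate B (column X: 5 ≤ 7)
No single strategy strictly dominates all others → no strictly dominant strategy.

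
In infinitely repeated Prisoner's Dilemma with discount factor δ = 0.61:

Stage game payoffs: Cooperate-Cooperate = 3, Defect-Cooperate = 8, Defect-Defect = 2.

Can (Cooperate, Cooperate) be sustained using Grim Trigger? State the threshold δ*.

δ* = 0.8333; since δ = 0.61 < 0.8333, cooperation cannot be sustained

Work:
For Grim Trigger:
Cooperate forever: 3/(1-δ)
Defect then punished: 8 + 2·δ/(1-δ)
Need: 3/(1-δ) ≥ 8 + 2·δ/(1-δ)
Solving: δ ≥ (T-R)/(T-P) = (8-3)/(8-2) = 0.8333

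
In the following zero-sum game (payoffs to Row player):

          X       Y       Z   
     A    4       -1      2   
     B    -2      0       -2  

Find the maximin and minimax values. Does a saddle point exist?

Maximin = -1, Minimax = 0, Saddle: False

Work:
Row minimums: [-1, -2] → maximin = -1
Column maximums: [4, 0, 2] → minimax = 0
No saddle point (maximin ≠ minimax). Mixed strategy needed.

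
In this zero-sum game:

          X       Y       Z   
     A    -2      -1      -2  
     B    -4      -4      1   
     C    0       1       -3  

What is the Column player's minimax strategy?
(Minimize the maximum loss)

Column should play X, value = 0

Work:
Column player minimizes Row's maximum payoff:
Column X: max payoff to Row = 0
Column Y: max payoff to Row = 1
Column Z: max payoff to Row = 1
Minimum is 0, achieved by column X.
Minimax strategy: X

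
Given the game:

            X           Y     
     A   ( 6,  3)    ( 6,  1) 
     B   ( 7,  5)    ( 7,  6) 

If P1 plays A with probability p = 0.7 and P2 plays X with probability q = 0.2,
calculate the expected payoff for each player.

E[P1] = 6.3, E[P2] = 2.72

Work:
E[P1] = p·q·π₁(A,X) + p·(1-q)·π₁(A,Y) + (1-p)·q·π₁(B,X) + (1-p)·(1-q)·π₁(B,Y)
= 0.7·0.2·6 + 0.7·0.8·6 + 0.3·0.2·7 + 0.3·0.8·7
= 6.3

E[P2] = 2.72 (similar calculation)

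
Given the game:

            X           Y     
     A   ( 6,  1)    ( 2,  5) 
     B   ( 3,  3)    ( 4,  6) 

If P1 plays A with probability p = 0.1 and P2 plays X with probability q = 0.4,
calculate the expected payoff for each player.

E[P1] = 3.6, E[P2] = 4.66

Work:
E[P1] = p·q·π₁(A,X) + p·(1-q)·π₁(A,Y) + (1-p)·q·π₁(B,X) + (1-p)·(1-q)·π₁(B,Y)
= 0.1·0.4·6 + 0.1·0.6·2 + 0.9·0.4·3 + 0.9·0.6·4
= 3.6

E[P2] = 4.66 (similar calculation)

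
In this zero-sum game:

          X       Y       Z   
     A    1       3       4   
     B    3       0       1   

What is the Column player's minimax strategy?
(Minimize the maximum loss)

Column should play X or Y (all achieve the minimum), value = 3

Work:
Column player minimizes Row's maximum payoff:
Column X: max payoff to Row = 3
Column Y: max payoff to Row = 3
Column Z: max payoff to Row = 4
Minimum is 3, achieved by columns X, Y (tied).
Each of X or Y is a minimax strategy.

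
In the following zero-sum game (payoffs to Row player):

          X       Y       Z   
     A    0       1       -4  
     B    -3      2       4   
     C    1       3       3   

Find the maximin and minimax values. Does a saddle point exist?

Maximin = 1, Minimax = 1, Saddle: True

Work:
Row minimums: [-4, -3, 1] → maximin = 1
Column maximums: [1, 3, 4] → minimax = 1
Saddle point exists! Game value = 1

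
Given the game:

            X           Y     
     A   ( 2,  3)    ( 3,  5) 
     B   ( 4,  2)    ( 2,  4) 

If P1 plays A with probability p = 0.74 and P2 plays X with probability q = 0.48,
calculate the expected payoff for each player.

E[P1] = 2.6344, E[P2] = 3.78

Work:
E[P1] = p·q·π₁(A,X) + p·(1-q)·π₁(A,Y) + (1-p)·q·π₁(B,X) + (1-p)·(1-q)·π₁(B,Y)
= 0.74·0.48·2 + 0.74·0.52·3 + 0.26·0.48·4 + 0.26·0.52·2
= 2.6344

E[P2] = 3.78 (similar calculation)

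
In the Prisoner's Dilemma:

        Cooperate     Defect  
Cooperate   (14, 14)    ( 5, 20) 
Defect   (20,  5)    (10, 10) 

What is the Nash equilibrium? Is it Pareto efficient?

(Defect, Defect) is NE; not Pareto efficient

Work:
Defect dominates Cooperate for both players:
If P2 cooperates: Defect (20) > Cooperate (14)
If P2 defects: Defect (10) > Cooperate (5)
NE: (Defect, Defect) with payoff (10, 10)
But (Cooperate, Cooperate) = (14, 14) Pareto dominates (10, 10)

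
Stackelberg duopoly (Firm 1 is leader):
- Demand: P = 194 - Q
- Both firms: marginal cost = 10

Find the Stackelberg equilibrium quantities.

q₁* (leader) = 92.0, q₂* (follower) = 46.0

Work:
Follower's reaction: q₂ = (a - c - q₁)/2
Leader substitutes: π₁ = q₁·(a - q₁ - (a-c-q₁)/2 - c)
FOC: q₁* = (194 - 10)/2 = 92.00
Then: q₂* = (194 - 10 - 92.0)/2 = 46.00
Leader has first-mover advantage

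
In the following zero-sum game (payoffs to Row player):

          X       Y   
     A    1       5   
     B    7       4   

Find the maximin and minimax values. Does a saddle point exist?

Maximin = 4, Minimax = 5, Saddle: False

Work:
Row minimums: [1, 4] → maximin = 4
Column maximums: [7, 5] → minimax = 5
No saddle point (maximin ≠ minimax). Mixed strategy needed.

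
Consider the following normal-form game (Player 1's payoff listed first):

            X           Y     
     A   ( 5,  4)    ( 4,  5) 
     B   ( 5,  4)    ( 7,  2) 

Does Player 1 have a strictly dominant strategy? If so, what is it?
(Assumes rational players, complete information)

No strictly dominant strategy exists for Player 1

Work:
A strategy strictly dominates another if it gives a strictly higher payoff against every opponent action. Compare each pair of P1's strategies column-by-column:
  A vs B: [5 vs 5, 4 vs 7] → A does not strictly dominate B (column X: 5 ≤ 5)
  B vs A: [5 vs 5, 7 vs 4] → B does not strictly dominate A (column X: 5 ≤ 5)
No single strategy strictly dominates all others → no strictly dominant strategy.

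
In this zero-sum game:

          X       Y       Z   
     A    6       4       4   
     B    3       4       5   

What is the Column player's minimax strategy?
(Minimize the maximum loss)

Column should play Y, value = 4

Work:
Column player minimizes Row's maximum payoff:
Column X: max payoff to Row = 6
Column Y: max payoff to Row = 4
Column Z: max payoff to Row = 5
Minimum is 4, achieved by column Y.
Minimax strategy: Y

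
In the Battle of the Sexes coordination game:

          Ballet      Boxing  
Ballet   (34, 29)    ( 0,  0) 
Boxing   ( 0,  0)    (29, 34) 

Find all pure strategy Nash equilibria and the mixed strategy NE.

Pure NE: (Ballet, Ballet) and (Boxing, Boxing); Mixed NE: p = 0.5397, q = 0.4603

Work:
Check pure NE:
(Ballet, Ballet): (34, 29) - no unilateral deviation beneficial
(Boxing, Boxing): (29, 34) - no unilateral deviation beneficial
Mixed NE: P1 plays Ballet with p = 0.5397, P2 plays Ballet with q = 0.4603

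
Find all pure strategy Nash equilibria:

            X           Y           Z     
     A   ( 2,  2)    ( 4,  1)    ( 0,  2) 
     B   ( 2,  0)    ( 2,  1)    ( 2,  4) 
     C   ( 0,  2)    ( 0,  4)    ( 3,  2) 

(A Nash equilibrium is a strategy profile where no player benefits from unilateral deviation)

Nash equilibrium: (A, X)

Work:
Best responses:
  P1 vs X: payoffs [2, 2, 0] → best response A/B (payoff 2)
  P1 vs Y: payoffs [4, 2, 0] → best response A (payoff 4)
  P1 vs Z: payoffs [0, 2, 3] → best response C (payoff 3)
  P2 vs A: payoffs [2, 1, 2] → best response X/Z (payoff 2)
  P2 vs B: payoffs [0, 1, 4] → best response Z (payoff 4)
  P2 vs C: payoffs [2, 4, 2] → best response Y (payoff 4)
Mutual best responses: (A,X) → Nash equilibria.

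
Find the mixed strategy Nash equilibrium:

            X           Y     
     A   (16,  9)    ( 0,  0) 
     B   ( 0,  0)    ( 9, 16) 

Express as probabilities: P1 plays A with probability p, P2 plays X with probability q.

p = 0.64, q = 0.36

Work:
Find probabilities that make opponent indifferent:
P2 chooses q to make P1 indifferent between A and B
P1 chooses p to make P2 indifferent between X and Y
Mixed NE: P1 plays (A: 0.64, B: 0.36), P2 plays (X: 0.36, Y: 0.64)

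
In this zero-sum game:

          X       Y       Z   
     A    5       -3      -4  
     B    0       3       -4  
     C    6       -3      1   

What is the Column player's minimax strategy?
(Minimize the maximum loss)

Column should play Z, value = 1

Work:
Column player minimizes Row's maximum payoff:
Column X: max payoff to Row = 6
Column Y: max payoff to Row = 3
Column Z: max payoff to Row = 1
Minimum is 1, achieved by column Z.
Minimax strategy: Z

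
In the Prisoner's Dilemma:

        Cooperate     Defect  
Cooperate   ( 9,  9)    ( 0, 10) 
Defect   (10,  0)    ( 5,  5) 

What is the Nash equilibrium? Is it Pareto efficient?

(Defect, Defect) is NE; not Pareto efficient

Work:
Defect dominates Cooperate for both players:
If P2 cooperates: Defect (10) > Cooperate (9)
If P2 defects: Defect (5) > Cooperate (0)
NE: (Defect, Defect) with payoff (5, 5)
But (Cooperate, Cooperate) = (9, 9) Pareto dominates (5, 5)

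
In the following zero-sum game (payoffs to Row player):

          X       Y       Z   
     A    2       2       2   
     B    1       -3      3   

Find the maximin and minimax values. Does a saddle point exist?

Maximin = 2, Minimax = 2, Saddle: True

Work:
Row minimums: [2, -3] → maximin = 2
Column maximums: [2, 2, 3] → minimax = 2
Saddle point exists! Game value = 2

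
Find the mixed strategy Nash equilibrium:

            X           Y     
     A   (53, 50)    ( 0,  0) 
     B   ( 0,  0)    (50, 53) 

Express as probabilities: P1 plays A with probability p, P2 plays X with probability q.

p = 0.5146, q = 0.4854

Work:
Find probabilities that make opponent indifferent:
P2 chooses q to make P1 indifferent between A and B
P1 chooses p to make P2 indifferent between X and Y
Mixed NE: P1 plays (A: 0.5146, B: 0.4854), P2 plays (X: 0.4854, Y: 0.5146)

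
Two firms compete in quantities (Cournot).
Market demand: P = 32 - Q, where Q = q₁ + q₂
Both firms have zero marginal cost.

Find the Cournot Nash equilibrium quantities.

q₁* = q₂* = 10.67; P* = 10.67

Work:
Profit: π_i = P·q_i = (a - q_i - q_j)·q_i
FOC: ∂π_i/∂q_i = a - 2q_i - q_j = 0
Reaction function: q_i = (32 - q_j)/2
Symmetry: q* = 32/3 = 10.67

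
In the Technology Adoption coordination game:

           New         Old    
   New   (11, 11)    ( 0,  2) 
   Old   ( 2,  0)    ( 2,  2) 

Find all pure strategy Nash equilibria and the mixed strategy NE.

Pure NE: (New, New) and (Old, Old); Mixed NE: p = 0.1818, q = 0.1818

Work:
Check pure NE:
(New, New): (11, 11) - no unilateral deviation beneficial
(Old, Old): (2, 2) - no unilateral deviation beneficial
Mixed NE: P1 plays New with p = 0.1818, P2 plays New with q = 0.1818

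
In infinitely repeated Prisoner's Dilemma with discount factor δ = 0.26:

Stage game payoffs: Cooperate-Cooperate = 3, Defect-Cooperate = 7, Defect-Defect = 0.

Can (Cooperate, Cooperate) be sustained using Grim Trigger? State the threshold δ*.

δ* = 0.5714; since δ = 0.26 < 0.5714, cooperation cannot be sustained

Work:
For Grim Trigger:
Cooperate forever: 3/(1-δ)
Defect then punished: 7 + 0·δ/(1-δ)
Need: 3/(1-δ) ≥ 7 + 0·δ/(1-δ)
Solving: δ ≥ (T-R)/(T-P) = (7-3)/(7-0) = 0.5714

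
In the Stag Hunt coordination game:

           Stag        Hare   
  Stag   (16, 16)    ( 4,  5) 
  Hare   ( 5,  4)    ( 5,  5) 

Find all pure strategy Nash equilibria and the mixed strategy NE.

Pure NE: (Stag, Stag) and (Hare, Hare); Mixed NE: p = 0.0833, q = 0.0833

Work:
Check pure NE:
(Stag, Stag): (16, 16) - no unilateral deviation beneficial
(Hare, Hare): (5, 5) - no unilateral deviation beneficial
Mixed NE: P1 plays Stag with p = 0.0833, P2 plays Stag with q = 0.0833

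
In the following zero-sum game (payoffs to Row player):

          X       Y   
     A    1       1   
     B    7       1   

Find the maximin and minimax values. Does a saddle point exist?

Maximin = 1, Minimax = 1, Saddle: True

Work:
Row minimums: [1, 1] → maximin = 1
Column maximums: [7, 1] → minimax = 1
Saddle point exists! Game value = 1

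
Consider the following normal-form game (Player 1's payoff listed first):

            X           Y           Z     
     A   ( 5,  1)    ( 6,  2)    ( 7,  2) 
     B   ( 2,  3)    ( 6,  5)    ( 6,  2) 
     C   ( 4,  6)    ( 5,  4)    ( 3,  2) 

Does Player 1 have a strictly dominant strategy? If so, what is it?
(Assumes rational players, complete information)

No strictly dominant strategy exists for Player 1

Work:
A strategy strictly dominates another if it gives a strictly higher payoff against every opponent action. Compare each pair of P1's strategies column-by-column:
  A vs B: [5 vs 2, 6 vs 6, 7 vs 6] → A does not strictly dominate B (column Y: 6 ≤ 6)
  A vs C: [5 vs 4, 6 vs 5, 7 vs 3] → A strictly dominates C
  B vs A: [2 vs 5, 6 vs 6, 6 vs 7] → B does not strictly dominate A (column X: 2 ≤ 5)
  B vs C: [2 vs 4, 6 vs 5, 6 vs 3] → B does not strictly dominate C (column X: 2 ≤ 4)
  C vs A: [4 vs 5, 5 vs 6, 3 vs 7] → C does not strictly dominate A (column X: 4 ≤ 5)
  C vs B: [4 vs 2, 5 vs 6, 3 vs 6] → C does not strictly dominate B (column Y: 5 ≤ 6)
No single strategy strictly dominates all others → no strictly dominant strategy.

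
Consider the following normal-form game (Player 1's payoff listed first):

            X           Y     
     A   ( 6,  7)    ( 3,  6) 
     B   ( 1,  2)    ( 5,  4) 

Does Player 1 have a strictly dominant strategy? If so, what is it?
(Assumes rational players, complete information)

No strictly dominant strategy exists for Player 1

Work:
A strategy strictly dominates another if it gives a strictly higher payoff against every opponent action. Compare each pair of P1's strategies column-by-column:
  A vs B: [6 vs 1, 3 vs 5] → A does not strictly dominate B (column Y: 3 ≤ 5)
  B vs A: [1 vs 6, 5 vs 3] → B does not strictly dominate A (column X: 1 ≤ 6)
No single strategy strictly dominates all others → no strictly dominant strategy.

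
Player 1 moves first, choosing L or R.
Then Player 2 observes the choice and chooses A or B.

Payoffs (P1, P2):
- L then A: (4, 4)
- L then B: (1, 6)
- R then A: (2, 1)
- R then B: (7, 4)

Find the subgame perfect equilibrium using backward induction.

P1 plays R, P2 plays B after L and B after R; Payoff (7, 4)

Work:
Backward induction:
After L: P2 chooses B → P1 gets 1
After R: P2 chooses B → P1 gets 7
P1 chooses R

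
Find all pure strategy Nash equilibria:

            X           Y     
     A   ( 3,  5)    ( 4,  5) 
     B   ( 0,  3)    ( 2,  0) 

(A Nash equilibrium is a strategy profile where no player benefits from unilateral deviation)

Nash equilibrium: (A, X), (A, Y)

Work:
Best responses:
  P1 vs X: payoffs [3, 0] → best response A (payoff 3)
  P1 vs Y: payoffs [4, 2] → best response A (payoff 4)
  P2 vs A: payoffs [5, 5] → best response X/Y (payoff 5)
  P2 vs B: payoffs [3, 0] → best response X (payoff 3)
Mutual best responses: (A,X), (A,Y) → Nash equilibria.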